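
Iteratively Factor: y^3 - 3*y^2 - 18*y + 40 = (y + 4)*(y^2 - 7*y + 10) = (y - 2)*(y + 4)*(y - 5)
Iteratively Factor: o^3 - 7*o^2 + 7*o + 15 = (o - 5)*(o^2 - 2*o - 3) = (o - 5)*(o + 1)*(o - 3)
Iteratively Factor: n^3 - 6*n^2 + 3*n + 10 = (n - 2)*(n^2 - 4*n - 5) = (n - 2)*(n + 1)*(n - 5)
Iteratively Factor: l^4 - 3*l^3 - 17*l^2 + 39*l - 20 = (l - 1)*(l^3 - 2*l^2 - 19*l + 20) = (l - 1)^2*(l^2 - l - 20) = (l - 5)*(l - 1)^2*(l + 4)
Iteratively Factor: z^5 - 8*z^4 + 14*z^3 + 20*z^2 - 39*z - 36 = (z - 3)*(z^4 - 5*z^3 - z^2 + 17*z + 12) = (z - 4)*(z - 3)*(z^3 - z^2 - 5*z - 3) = (z - 4)*(z - 3)*(z + 1)*(z^2 - 2*z - 3) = (z - 4)*(z - 3)^2*(z + 1)*(z + 1)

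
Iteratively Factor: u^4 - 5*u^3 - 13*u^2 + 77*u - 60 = (u - 3)*(u^3 - 2*u^2 - 19*u + 20) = (u - 3)*(u + 4)*(u^2 - 6*u + 5) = (u - 3)*(u - 1)*(u + 4)*(u - 5)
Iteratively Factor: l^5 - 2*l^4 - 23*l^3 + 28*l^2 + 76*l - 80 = (l - 2)*(l^4 - 23*l^2 - 18*l + 40) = (l - 5)*(l - 2)*(l^3 + 5*l^2 + 2*l - 8) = (l - 5)*(l - 2)*(l - 1)*(l^2 + 6*l + 8) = (l - 5)*(l - 2)*(l - 1)*(l + 2)*(l + 4)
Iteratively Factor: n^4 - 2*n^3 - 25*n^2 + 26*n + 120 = (n + 4)*(n^3 - 6*n^2 - n + 30) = (n + 2)*(n + 4)*(n^2 - 8*n + 15) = (n - 3)*(n + 2)*(n + 4)*(n - 5)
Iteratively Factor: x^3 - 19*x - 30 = (x + 2)*(x^2 - 2*x - 15) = (x - 5)*(x + 2)*(x + 3)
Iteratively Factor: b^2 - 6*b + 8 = (b - 4)*(b - 2)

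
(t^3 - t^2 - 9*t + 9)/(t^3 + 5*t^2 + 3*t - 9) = (t - 3)/(t + 3)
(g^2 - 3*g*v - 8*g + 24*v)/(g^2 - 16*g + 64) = (g - 3*v)/(g - 8)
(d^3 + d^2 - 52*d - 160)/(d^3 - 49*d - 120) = (d + 4)/(d + 3)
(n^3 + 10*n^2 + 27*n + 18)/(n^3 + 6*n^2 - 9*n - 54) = (n + 1)/(n - 3)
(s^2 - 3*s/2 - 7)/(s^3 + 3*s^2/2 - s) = (2*s - 7)/(s*(2*s - 1))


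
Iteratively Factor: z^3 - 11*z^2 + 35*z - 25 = (z - 5)*(z^2 - 6*z + 5) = (z - 5)^2*(z - 1)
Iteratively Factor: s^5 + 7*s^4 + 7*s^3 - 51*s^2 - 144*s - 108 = (s + 3)*(s^4 + 4*s^3 - 5*s^2 - 36*s - 36) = (s - 3)*(s + 3)*(s^3 + 7*s^2 + 16*s + 12) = (s - 3)*(s + 2)*(s + 3)*(s^2 + 5*s + 6) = (s - 3)*(s + 2)^2*(s + 3)*(s + 3)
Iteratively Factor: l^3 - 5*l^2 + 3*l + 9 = (l - 3)*(l^2 - 2*l - 3) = (l - 3)*(l + 1)*(l - 3)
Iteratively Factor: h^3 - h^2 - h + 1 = (h - 1)*(h^2 - 1) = (h - 1)^2*(h + 1)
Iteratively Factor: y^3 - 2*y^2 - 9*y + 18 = (y - 3)*(y^2 + y - 6) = (y - 3)*(y + 3)*(y - 2)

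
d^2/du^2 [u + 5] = 0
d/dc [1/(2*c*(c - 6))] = (3 - c)/(c^2*(c^2 - 12*c + 36))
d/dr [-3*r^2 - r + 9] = -6*r - 1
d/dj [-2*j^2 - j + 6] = -4*j - 1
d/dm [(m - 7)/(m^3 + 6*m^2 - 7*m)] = (m*(m^2 + 6*m - 7) - (m - 7)*(3*m^2 + 12*m - 7))/(m^2*(m^2 + 6*m - 7)^2)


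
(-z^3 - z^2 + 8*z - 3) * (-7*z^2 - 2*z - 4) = 7*z^5 + 9*z^4 - 50*z^3 + 9*z^2 - 26*z + 12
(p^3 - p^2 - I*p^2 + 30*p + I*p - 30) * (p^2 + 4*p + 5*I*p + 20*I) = p^5 + 3*p^4 + 4*I*p^4 + 31*p^3 + 12*I*p^3 + 105*p^2 + 134*I*p^2 - 140*p + 450*I*p - 600*I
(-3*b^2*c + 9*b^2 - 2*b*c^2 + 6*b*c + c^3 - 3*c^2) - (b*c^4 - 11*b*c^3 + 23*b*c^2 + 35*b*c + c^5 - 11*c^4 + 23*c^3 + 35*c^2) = -3*b^2*c + 9*b^2 - b*c^4 + 11*b*c^3 - 25*b*c^2 - 29*b*c - c^5 + 11*c^4 - 22*c^3 - 38*c^2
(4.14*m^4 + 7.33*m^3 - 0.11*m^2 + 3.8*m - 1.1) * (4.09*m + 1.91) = 16.9326*m^5 + 37.8871*m^4 + 13.5504*m^3 + 15.3319*m^2 + 2.759*m - 2.101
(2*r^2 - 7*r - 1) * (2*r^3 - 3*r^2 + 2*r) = 4*r^5 - 20*r^4 + 23*r^3 - 11*r^2 - 2*r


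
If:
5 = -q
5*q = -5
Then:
No Solution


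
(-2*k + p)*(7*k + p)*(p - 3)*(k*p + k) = -14*k^3*p^2 + 28*k^3*p + 42*k^3 + 5*k^2*p^3 - 10*k^2*p^2 - 15*k^2*p + k*p^4 - 2*k*p^3 - 3*k*p^2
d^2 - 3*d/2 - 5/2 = (d - 5/2)*(d + 1)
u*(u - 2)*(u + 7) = u^3 + 5*u^2 - 14*u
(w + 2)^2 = w^2 + 4*w + 4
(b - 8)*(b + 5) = b^2 - 3*b - 40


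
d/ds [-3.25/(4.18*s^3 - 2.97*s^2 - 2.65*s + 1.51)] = (40.755*s^2 - 19.305*s - 8.6125)/(4.18*s^3 - 2.97*s^2 - 2.65*s + 1.51)^2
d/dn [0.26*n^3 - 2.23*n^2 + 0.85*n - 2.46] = 0.78*n^2 - 4.46*n + 0.85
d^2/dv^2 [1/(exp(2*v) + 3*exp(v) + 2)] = (2*(2*exp(v) + 3)^2*exp(v) - (4*exp(v) + 3)*(exp(2*v) + 3*exp(v) + 2))*exp(v)/(exp(2*v) + 3*exp(v) + 2)^3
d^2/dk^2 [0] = 0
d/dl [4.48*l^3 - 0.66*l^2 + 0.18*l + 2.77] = 13.44*l^2 - 1.32*l + 0.18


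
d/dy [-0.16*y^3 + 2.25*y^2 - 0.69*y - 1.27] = -0.48*y^2 + 4.5*y - 0.69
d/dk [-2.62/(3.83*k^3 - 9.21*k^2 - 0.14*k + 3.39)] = (30.1038*k^2 - 48.2604*k - 0.3668)/(3.83*k^3 - 9.21*k^2 - 0.14*k + 3.39)^2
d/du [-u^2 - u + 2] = -2*u - 1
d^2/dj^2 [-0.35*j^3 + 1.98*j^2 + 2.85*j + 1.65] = 3.96 - 2.1*j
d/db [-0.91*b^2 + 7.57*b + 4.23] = 7.57 - 1.82*b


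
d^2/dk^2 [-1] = 0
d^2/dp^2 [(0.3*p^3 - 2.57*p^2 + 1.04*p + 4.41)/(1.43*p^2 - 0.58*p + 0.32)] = (-7.105427357601e-15*p^4 - 0.0824439999999953*p^3 + 60.830166*p^2 - 24.617028*p - 1.209272)/(2.924207*p^6 - 3.558126*p^5 + 3.40626*p^4 - 1.78756*p^3 + 0.76224*p^2 - 0.178176*p + 0.032768)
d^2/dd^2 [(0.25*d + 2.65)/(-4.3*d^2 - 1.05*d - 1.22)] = (-(0.25*d + 2.65)*(8.6*d + 1.05)*(17.2*d + 2.1) + (6.45*d + 23.315)*(4.3*d^2 + 1.05*d + 1.22))/(4.3*d^2 + 1.05*d + 1.22)^3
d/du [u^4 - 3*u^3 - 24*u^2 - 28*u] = 4*u^3 - 9*u^2 - 48*u - 28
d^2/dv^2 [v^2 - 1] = 2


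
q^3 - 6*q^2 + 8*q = q*(q - 4)*(q - 2)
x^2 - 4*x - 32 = (x - 8)*(x + 4)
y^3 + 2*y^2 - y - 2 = (y - 1)*(y + 1)*(y + 2)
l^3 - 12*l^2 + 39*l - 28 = (l - 7)*(l - 4)*(l - 1)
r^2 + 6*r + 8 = (r + 2)*(r + 4)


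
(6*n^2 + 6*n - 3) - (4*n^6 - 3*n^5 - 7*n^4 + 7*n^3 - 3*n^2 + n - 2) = -4*n^6 + 3*n^5 + 7*n^4 - 7*n^3 + 9*n^2 + 5*n - 1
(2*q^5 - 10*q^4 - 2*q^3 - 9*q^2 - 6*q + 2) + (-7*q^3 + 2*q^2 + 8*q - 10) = 2*q^5 - 10*q^4 - 9*q^3 - 7*q^2 + 2*q - 8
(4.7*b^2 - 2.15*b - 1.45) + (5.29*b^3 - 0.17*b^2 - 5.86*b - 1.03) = 5.29*b^3 + 4.53*b^2 - 8.01*b - 2.48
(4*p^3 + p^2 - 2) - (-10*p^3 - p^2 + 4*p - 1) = 14*p^3 + 2*p^2 - 4*p - 1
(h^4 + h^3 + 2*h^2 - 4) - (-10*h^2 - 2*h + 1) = h^4 + h^3 + 12*h^2 + 2*h - 5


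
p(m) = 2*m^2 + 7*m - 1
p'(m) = 4*m + 7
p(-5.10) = 15.32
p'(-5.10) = -13.40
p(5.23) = 90.32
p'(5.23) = 27.92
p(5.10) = 86.72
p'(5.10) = 27.40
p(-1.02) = -6.06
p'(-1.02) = 2.92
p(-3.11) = -3.43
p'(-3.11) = -5.44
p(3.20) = 41.88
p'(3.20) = 19.80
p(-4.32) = 6.08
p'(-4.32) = -10.28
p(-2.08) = -6.91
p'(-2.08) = -1.32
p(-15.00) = 344.00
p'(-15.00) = -53.00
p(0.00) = -1.00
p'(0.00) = 7.00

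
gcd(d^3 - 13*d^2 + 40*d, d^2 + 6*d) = d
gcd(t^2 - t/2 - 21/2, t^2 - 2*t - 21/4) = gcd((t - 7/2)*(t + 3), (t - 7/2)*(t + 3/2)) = t - 7/2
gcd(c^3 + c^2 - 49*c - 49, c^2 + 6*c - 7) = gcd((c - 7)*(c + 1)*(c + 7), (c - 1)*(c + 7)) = c + 7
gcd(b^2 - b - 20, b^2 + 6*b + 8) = b + 4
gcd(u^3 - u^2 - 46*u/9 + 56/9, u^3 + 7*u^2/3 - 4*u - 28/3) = u^2 + u/3 - 14/3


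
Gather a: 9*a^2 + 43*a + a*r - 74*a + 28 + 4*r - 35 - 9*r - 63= 9*a^2 + a*(r - 31) - 5*r - 70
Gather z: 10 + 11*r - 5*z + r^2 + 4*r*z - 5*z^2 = r^2 + 11*r - 5*z^2 + z*(4*r - 5) + 10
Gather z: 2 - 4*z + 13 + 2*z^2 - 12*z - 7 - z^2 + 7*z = z^2 - 9*z + 8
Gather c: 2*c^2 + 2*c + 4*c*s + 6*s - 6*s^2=2*c^2 + c*(4*s + 2) - 6*s^2 + 6*s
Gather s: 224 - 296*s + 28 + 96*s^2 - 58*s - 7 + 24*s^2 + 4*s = 120*s^2 - 350*s + 245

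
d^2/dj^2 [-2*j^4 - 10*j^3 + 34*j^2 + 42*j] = -24*j^2 - 60*j + 68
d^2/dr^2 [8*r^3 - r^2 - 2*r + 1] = 48*r - 2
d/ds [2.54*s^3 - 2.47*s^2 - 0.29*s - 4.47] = 7.62*s^2 - 4.94*s - 0.29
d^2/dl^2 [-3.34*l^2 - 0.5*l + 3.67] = -6.68000000000000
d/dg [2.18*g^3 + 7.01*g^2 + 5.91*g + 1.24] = 6.54*g^2 + 14.02*g + 5.91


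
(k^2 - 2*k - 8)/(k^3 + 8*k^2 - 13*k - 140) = (k + 2)/(k^2 + 12*k + 35)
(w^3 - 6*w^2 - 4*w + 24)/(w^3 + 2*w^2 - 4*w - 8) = (w - 6)/(w + 2)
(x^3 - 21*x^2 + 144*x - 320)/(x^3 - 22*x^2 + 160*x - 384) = (x - 5)/(x - 6)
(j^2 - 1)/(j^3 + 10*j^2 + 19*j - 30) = (j + 1)/(j^2 + 11*j + 30)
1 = 1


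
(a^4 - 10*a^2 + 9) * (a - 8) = a^5 - 8*a^4 - 10*a^3 + 80*a^2 + 9*a - 72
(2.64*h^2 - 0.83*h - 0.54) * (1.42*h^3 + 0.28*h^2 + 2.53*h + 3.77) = 3.7488*h^5 - 0.4394*h^4 + 5.68*h^3 + 7.7017*h^2 - 4.4953*h - 2.0358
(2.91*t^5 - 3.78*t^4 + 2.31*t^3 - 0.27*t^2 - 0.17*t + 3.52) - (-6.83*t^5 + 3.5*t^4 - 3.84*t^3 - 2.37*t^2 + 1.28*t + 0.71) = 9.74*t^5 - 7.28*t^4 + 6.15*t^3 + 2.1*t^2 - 1.45*t + 2.81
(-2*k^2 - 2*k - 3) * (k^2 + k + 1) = -2*k^4 - 4*k^3 - 7*k^2 - 5*k - 3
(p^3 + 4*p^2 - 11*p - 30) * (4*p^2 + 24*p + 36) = 4*p^5 + 40*p^4 + 88*p^3 - 240*p^2 - 1116*p - 1080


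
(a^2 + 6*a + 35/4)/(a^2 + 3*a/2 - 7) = (a + 5/2)/(a - 2)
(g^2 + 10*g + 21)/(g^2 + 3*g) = (g + 7)/g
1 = 1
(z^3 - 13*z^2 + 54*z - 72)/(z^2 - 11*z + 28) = (z^2 - 9*z + 18)/(z - 7)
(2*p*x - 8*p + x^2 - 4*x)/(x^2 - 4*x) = (2*p + x)/x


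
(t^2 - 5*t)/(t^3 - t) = (t - 5)/(t^2 - 1)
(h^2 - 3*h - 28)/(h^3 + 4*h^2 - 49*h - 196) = 1/(h + 7)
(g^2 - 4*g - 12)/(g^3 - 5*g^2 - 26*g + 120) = (g + 2)/(g^2 + g - 20)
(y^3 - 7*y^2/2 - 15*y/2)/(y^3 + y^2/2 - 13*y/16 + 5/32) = 16*y*(2*y^2 - 7*y - 15)/(32*y^3 + 16*y^2 - 26*y + 5)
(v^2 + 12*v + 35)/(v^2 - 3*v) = (v^2 + 12*v + 35)/(v*(v - 3))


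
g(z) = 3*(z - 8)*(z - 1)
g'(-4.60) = -54.60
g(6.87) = -19.90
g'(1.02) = -20.88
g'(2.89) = -9.66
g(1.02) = -0.42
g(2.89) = -28.97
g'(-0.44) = -29.64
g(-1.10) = 57.33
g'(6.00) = 9.00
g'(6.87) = 14.22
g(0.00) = 24.00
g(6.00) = -30.00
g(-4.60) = 211.68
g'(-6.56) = -66.36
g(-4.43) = 202.48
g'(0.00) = -27.00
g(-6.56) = 330.22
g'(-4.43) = -53.58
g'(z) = 6*z - 27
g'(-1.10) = -33.60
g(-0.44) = 36.46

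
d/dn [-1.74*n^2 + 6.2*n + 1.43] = 6.2 - 3.48*n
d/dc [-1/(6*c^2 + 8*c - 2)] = (3*c + 2)/(3*c^2 + 4*c - 1)^2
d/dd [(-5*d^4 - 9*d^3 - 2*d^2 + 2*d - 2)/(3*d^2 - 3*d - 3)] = (-10*d^5 + 6*d^4 + 38*d^3 + 27*d^2 + 8*d - 4)/(3*(d^4 - 2*d^3 - d^2 + 2*d + 1))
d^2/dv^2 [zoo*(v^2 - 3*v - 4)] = zoo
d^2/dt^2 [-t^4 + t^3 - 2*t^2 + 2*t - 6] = -12*t^2 + 6*t - 4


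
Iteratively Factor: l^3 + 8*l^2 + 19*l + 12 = (l + 3)*(l^2 + 5*l + 4) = (l + 3)*(l + 4)*(l + 1)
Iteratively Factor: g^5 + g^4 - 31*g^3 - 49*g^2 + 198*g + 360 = (g - 3)*(g^4 + 4*g^3 - 19*g^2 - 106*g - 120) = (g - 3)*(g + 4)*(g^3 - 19*g - 30) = (g - 3)*(g + 3)*(g + 4)*(g^2 - 3*g - 10) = (g - 3)*(g + 2)*(g + 3)*(g + 4)*(g - 5)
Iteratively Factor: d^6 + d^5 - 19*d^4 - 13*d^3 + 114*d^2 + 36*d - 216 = (d - 2)*(d^5 + 3*d^4 - 13*d^3 - 39*d^2 + 36*d + 108) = (d - 3)*(d - 2)*(d^4 + 6*d^3 + 5*d^2 - 24*d - 36) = (d - 3)*(d - 2)*(d + 3)*(d^3 + 3*d^2 - 4*d - 12) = (d - 3)*(d - 2)*(d + 2)*(d + 3)*(d^2 + d - 6) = (d - 3)*(d - 2)^2*(d + 2)*(d + 3)*(d + 3)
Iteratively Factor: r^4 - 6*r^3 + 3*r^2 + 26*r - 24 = (r - 3)*(r^3 - 3*r^2 - 6*r + 8) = (r - 3)*(r + 2)*(r^2 - 5*r + 4) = (r - 4)*(r - 3)*(r + 2)*(r - 1)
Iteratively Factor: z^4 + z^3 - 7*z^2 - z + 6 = (z - 1)*(z^3 + 2*z^2 - 5*z - 6) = (z - 1)*(z + 1)*(z^2 + z - 6) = (z - 2)*(z - 1)*(z + 1)*(z + 3)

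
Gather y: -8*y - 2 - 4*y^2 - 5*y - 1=-4*y^2 - 13*y - 3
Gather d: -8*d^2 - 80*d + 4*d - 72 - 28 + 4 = -8*d^2 - 76*d - 96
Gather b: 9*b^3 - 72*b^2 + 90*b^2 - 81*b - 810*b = 9*b^3 + 18*b^2 - 891*b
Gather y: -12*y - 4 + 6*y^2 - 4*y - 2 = 6*y^2 - 16*y - 6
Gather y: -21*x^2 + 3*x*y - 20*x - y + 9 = -21*x^2 - 20*x + y*(3*x - 1) + 9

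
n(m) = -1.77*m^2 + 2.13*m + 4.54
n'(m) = 2.13 - 3.54*m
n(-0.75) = 1.95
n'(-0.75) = 4.78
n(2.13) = 1.05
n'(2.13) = -5.41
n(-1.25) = -0.89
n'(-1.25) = 6.56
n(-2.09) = -7.64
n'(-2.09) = 9.53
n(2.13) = 1.05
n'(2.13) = -5.41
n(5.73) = -41.37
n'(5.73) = -18.15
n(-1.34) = -1.49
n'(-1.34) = 6.87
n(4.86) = -26.91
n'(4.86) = -15.07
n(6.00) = -46.40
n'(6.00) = -19.11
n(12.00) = -224.78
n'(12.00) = -40.35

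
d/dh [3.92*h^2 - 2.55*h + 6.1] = 7.84*h - 2.55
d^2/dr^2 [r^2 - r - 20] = 2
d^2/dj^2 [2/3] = 0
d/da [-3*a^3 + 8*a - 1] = 8 - 9*a^2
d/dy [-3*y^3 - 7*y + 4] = -9*y^2 - 7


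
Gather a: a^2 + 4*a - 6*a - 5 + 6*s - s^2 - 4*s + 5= a^2 - 2*a - s^2 + 2*s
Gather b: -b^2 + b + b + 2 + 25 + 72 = -b^2 + 2*b + 99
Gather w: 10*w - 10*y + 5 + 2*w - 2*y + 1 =12*w - 12*y + 6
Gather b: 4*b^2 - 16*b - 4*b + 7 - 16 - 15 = 4*b^2 - 20*b - 24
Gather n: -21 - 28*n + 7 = -28*n - 14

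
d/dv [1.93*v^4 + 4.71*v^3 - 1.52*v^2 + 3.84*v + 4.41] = 7.72*v^3 + 14.13*v^2 - 3.04*v + 3.84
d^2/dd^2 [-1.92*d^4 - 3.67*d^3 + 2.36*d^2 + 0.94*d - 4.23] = -23.04*d^2 - 22.02*d + 4.72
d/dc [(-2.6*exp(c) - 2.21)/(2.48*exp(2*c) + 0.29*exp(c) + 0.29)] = (6.448*exp(2*c) + 10.9616*exp(c) - 0.1131)*exp(c)/(6.1504*exp(4*c) + 1.4384*exp(3*c) + 1.5225*exp(2*c) + 0.1682*exp(c) + 0.0841)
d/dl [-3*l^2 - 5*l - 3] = -6*l - 5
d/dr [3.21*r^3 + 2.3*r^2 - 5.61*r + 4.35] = 9.63*r^2 + 4.6*r - 5.61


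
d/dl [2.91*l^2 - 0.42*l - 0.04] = 5.82*l - 0.42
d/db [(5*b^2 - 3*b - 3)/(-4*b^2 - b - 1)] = 17*b*(-b - 2)/(16*b^4 + 8*b^3 + 9*b^2 + 2*b + 1)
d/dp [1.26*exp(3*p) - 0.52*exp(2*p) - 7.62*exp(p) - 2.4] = (3.78*exp(2*p) - 1.04*exp(p) - 7.62)*exp(p)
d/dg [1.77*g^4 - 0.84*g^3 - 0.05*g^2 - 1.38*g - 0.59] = 7.08*g^3 - 2.52*g^2 - 0.1*g - 1.38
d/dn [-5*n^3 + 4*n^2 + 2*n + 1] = -15*n^2 + 8*n + 2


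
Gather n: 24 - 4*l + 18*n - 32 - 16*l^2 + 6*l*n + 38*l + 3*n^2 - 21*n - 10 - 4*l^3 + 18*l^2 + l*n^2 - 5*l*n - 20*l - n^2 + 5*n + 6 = -4*l^3 + 2*l^2 + 14*l + n^2*(l + 2) + n*(l + 2) - 12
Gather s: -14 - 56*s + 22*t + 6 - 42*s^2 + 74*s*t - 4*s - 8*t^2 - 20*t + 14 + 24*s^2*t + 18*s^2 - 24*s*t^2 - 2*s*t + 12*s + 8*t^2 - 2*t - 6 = s^2*(24*t - 24) + s*(-24*t^2 + 72*t - 48)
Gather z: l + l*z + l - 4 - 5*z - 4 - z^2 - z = 2*l - z^2 + z*(l - 6) - 8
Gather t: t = t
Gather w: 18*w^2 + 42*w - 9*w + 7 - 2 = 18*w^2 + 33*w + 5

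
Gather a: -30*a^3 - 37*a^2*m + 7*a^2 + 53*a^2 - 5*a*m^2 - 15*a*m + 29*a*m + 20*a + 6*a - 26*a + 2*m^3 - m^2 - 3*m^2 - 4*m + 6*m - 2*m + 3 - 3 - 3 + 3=-30*a^3 + a^2*(60 - 37*m) + a*(-5*m^2 + 14*m) + 2*m^3 - 4*m^2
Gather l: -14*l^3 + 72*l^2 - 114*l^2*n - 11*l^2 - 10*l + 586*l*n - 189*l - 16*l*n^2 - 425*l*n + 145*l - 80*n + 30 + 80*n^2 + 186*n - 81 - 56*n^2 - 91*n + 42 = -14*l^3 + l^2*(61 - 114*n) + l*(-16*n^2 + 161*n - 54) + 24*n^2 + 15*n - 9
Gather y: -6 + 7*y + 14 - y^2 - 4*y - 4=-y^2 + 3*y + 4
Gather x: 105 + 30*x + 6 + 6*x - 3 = 36*x + 108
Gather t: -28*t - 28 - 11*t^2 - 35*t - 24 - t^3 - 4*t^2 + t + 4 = -t^3 - 15*t^2 - 62*t - 48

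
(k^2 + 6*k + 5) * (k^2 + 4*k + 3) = k^4 + 10*k^3 + 32*k^2 + 38*k + 15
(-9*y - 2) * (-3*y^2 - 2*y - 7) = 27*y^3 + 24*y^2 + 67*y + 14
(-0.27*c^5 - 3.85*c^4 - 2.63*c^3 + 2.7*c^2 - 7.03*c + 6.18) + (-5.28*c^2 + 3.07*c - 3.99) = -0.27*c^5 - 3.85*c^4 - 2.63*c^3 - 2.58*c^2 - 3.96*c + 2.19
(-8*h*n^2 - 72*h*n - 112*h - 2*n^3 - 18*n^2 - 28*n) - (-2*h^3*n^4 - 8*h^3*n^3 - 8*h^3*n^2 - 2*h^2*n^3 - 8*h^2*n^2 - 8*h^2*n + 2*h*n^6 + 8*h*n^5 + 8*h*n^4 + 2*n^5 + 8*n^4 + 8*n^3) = 2*h^3*n^4 + 8*h^3*n^3 + 8*h^3*n^2 + 2*h^2*n^3 + 8*h^2*n^2 + 8*h^2*n - 2*h*n^6 - 8*h*n^5 - 8*h*n^4 - 8*h*n^2 - 72*h*n - 112*h - 2*n^5 - 8*n^4 - 10*n^3 - 18*n^2 - 28*n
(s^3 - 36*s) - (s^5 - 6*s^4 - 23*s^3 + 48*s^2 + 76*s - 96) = -s^5 + 6*s^4 + 24*s^3 - 48*s^2 - 112*s + 96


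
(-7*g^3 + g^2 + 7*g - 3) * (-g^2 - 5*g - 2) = 7*g^5 + 34*g^4 + 2*g^3 - 34*g^2 + g + 6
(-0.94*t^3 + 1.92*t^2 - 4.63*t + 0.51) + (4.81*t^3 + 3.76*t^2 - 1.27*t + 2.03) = 3.87*t^3 + 5.68*t^2 - 5.9*t + 2.54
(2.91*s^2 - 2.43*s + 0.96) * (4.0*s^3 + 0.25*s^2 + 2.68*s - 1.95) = 11.64*s^5 - 8.9925*s^4 + 11.0313*s^3 - 11.9469*s^2 + 7.3113*s - 1.872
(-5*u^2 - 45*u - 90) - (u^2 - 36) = -6*u^2 - 45*u - 54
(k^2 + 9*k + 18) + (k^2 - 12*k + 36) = 2*k^2 - 3*k + 54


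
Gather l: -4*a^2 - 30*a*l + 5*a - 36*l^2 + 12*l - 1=-4*a^2 + 5*a - 36*l^2 + l*(12 - 30*a) - 1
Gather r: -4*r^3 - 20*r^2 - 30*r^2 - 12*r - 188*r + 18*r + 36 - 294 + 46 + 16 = -4*r^3 - 50*r^2 - 182*r - 196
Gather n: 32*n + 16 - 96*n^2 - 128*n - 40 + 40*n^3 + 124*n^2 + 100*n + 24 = 40*n^3 + 28*n^2 + 4*n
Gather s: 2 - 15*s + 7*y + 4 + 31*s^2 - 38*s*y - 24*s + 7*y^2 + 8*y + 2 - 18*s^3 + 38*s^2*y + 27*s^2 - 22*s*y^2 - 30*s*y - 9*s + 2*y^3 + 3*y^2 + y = -18*s^3 + s^2*(38*y + 58) + s*(-22*y^2 - 68*y - 48) + 2*y^3 + 10*y^2 + 16*y + 8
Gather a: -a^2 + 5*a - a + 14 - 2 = -a^2 + 4*a + 12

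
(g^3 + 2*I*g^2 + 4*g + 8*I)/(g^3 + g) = (g^3 + 2*I*g^2 + 4*g + 8*I)/(g^3 + g)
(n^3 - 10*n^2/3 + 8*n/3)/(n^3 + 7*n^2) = (3*n^2 - 10*n + 8)/(3*n*(n + 7))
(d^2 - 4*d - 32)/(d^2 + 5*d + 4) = (d - 8)/(d + 1)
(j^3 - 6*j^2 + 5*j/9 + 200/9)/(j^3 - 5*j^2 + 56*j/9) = (3*j^2 - 10*j - 25)/(j*(3*j - 7))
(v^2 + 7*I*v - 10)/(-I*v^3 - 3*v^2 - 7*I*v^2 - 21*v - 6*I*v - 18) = (I*v^2 - 7*v - 10*I)/(v^3 + v^2*(7 - 3*I) + v*(6 - 21*I) - 18*I)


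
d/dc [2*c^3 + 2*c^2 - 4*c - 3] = 6*c^2 + 4*c - 4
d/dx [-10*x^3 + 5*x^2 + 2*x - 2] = -30*x^2 + 10*x + 2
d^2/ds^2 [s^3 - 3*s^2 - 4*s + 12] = 6*s - 6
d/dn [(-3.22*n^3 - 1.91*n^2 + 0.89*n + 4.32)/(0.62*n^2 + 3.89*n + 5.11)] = (-1.9964*n^4 - 25.0516*n^3 - 57.3443*n^2 - 24.877*n - 12.2569)/(0.3844*n^4 + 4.8236*n^3 + 21.4685*n^2 + 39.7558*n + 26.1121)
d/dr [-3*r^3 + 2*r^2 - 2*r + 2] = -9*r^2 + 4*r - 2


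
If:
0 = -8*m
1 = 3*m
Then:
No Solution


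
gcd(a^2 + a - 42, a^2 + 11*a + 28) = a + 7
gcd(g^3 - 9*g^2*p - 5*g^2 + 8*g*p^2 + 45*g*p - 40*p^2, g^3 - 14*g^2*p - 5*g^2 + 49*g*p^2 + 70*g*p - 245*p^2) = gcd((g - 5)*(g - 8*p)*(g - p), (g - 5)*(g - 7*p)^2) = g - 5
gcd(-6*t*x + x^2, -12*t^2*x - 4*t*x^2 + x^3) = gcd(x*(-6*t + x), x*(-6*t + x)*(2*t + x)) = -6*t*x + x^2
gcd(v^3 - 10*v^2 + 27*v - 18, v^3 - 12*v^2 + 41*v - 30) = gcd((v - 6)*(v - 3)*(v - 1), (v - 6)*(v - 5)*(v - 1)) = v^2 - 7*v + 6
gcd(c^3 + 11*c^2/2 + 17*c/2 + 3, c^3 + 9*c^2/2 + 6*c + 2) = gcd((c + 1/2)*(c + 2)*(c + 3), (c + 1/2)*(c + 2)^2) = c^2 + 5*c/2 + 1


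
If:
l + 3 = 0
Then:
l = -3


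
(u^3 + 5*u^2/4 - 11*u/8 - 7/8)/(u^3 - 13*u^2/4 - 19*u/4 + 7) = (u + 1/2)/(u - 4)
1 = 1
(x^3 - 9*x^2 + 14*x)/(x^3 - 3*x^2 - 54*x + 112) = x*(x - 7)/(x^2 - x - 56)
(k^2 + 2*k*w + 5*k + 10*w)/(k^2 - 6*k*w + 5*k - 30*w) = (-k - 2*w)/(-k + 6*w)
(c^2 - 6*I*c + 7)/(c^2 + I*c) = (c - 7*I)/c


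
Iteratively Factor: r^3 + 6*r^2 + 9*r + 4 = (r + 1)*(r^2 + 5*r + 4) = (r + 1)^2*(r + 4)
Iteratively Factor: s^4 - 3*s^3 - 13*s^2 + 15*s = (s - 5)*(s^3 + 2*s^2 - 3*s) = (s - 5)*(s + 3)*(s^2 - s) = (s - 5)*(s - 1)*(s + 3)*(s)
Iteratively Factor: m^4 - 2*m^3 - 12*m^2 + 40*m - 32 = (m - 2)*(m^3 - 12*m + 16) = (m - 2)^2*(m^2 + 2*m - 8) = (m - 2)^2*(m + 4)*(m - 2)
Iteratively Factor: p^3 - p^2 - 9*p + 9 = (p - 1)*(p^2 - 9) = (p - 3)*(p - 1)*(p + 3)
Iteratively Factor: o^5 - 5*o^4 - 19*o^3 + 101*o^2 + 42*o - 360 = (o - 3)*(o^4 - 2*o^3 - 25*o^2 + 26*o + 120) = (o - 3)*(o + 4)*(o^3 - 6*o^2 - o + 30) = (o - 5)*(o - 3)*(o + 4)*(o^2 - o - 6) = (o - 5)*(o - 3)^2*(o + 4)*(o + 2)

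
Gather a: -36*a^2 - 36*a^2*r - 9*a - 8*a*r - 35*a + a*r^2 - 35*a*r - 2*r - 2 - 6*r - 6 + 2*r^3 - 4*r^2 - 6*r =a^2*(-36*r - 36) + a*(r^2 - 43*r - 44) + 2*r^3 - 4*r^2 - 14*r - 8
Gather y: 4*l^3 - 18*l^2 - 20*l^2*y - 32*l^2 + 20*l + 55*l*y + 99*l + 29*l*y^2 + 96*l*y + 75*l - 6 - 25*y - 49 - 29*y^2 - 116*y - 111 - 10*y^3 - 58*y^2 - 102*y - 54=4*l^3 - 50*l^2 + 194*l - 10*y^3 + y^2*(29*l - 87) + y*(-20*l^2 + 151*l - 243) - 220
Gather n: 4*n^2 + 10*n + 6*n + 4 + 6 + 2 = 4*n^2 + 16*n + 12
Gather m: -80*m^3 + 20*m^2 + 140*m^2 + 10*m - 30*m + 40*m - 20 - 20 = -80*m^3 + 160*m^2 + 20*m - 40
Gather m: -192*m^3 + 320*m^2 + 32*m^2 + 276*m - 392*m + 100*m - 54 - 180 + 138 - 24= -192*m^3 + 352*m^2 - 16*m - 120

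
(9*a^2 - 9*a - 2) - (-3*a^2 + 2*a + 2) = 12*a^2 - 11*a - 4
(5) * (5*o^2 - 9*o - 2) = 25*o^2 - 45*o - 10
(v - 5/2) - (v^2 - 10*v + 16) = -v^2 + 11*v - 37/2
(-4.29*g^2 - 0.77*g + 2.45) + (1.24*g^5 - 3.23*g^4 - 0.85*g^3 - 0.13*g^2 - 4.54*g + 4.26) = 1.24*g^5 - 3.23*g^4 - 0.85*g^3 - 4.42*g^2 - 5.31*g + 6.71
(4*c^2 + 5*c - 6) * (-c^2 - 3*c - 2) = -4*c^4 - 17*c^3 - 17*c^2 + 8*c + 12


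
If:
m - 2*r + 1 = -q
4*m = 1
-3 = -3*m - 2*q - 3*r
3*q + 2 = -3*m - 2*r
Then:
No Solution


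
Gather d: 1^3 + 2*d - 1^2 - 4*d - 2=-2*d - 2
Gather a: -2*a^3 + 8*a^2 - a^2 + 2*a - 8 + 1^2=-2*a^3 + 7*a^2 + 2*a - 7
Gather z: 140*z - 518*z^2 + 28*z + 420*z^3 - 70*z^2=420*z^3 - 588*z^2 + 168*z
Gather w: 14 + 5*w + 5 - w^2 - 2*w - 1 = -w^2 + 3*w + 18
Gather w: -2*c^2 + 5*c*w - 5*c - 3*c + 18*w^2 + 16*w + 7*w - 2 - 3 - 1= -2*c^2 - 8*c + 18*w^2 + w*(5*c + 23) - 6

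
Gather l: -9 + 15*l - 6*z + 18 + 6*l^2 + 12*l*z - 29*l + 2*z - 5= 6*l^2 + l*(12*z - 14) - 4*z + 4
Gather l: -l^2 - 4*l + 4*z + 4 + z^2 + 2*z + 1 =-l^2 - 4*l + z^2 + 6*z + 5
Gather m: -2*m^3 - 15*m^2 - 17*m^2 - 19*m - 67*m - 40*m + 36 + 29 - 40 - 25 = -2*m^3 - 32*m^2 - 126*m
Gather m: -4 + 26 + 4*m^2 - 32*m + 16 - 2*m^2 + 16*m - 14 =2*m^2 - 16*m + 24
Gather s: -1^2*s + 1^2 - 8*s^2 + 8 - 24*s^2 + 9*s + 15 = -32*s^2 + 8*s + 24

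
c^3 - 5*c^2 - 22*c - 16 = (c - 8)*(c + 1)*(c + 2)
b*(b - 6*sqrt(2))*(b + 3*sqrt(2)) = b^3 - 3*sqrt(2)*b^2 - 36*b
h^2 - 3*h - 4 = (h - 4)*(h + 1)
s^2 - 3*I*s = s*(s - 3*I)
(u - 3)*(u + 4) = u^2 + u - 12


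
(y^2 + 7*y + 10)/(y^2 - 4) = (y + 5)/(y - 2)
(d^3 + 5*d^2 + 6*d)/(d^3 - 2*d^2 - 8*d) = (d + 3)/(d - 4)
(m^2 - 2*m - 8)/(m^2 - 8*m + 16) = (m + 2)/(m - 4)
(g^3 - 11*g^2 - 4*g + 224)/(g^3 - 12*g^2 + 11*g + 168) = (g + 4)/(g + 3)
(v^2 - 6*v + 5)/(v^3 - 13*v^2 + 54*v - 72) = (v^2 - 6*v + 5)/(v^3 - 13*v^2 + 54*v - 72)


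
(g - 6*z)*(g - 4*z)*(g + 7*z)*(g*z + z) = g^4*z - 3*g^3*z^2 + g^3*z - 46*g^2*z^3 - 3*g^2*z^2 + 168*g*z^4 - 46*g*z^3 + 168*z^4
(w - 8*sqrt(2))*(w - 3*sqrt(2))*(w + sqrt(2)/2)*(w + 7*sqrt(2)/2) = w^4 - 7*sqrt(2)*w^3 - 73*w^2/2 + 307*sqrt(2)*w/2 + 168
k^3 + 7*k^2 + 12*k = k*(k + 3)*(k + 4)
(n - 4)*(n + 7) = n^2 + 3*n - 28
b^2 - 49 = (b - 7)*(b + 7)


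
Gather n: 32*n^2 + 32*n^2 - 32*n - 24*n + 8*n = 64*n^2 - 48*n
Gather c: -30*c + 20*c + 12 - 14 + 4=2 - 10*c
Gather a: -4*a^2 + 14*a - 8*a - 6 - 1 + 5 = -4*a^2 + 6*a - 2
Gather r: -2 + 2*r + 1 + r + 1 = 3*r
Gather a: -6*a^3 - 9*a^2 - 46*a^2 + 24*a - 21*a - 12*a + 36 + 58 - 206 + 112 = -6*a^3 - 55*a^2 - 9*a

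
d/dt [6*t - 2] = 6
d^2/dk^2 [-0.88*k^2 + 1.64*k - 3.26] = -1.76000000000000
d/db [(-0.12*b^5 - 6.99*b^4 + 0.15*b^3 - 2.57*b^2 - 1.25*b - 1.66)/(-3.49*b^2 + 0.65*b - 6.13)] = (1.2564*b^6 + 48.4782*b^5 - 10.476*b^4 + 171.5898*b^3 - 8.7915*b^2 + 19.9214*b + 8.7415)/(12.1801*b^4 - 4.537*b^3 + 43.2099*b^2 - 7.969*b + 37.5769)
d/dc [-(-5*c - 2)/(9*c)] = -2/(9*c^2)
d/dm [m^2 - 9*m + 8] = 2*m - 9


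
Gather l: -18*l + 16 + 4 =20 - 18*l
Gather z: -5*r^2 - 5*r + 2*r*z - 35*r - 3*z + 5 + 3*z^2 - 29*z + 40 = -5*r^2 - 40*r + 3*z^2 + z*(2*r - 32) + 45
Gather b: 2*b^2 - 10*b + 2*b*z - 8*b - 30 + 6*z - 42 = 2*b^2 + b*(2*z - 18) + 6*z - 72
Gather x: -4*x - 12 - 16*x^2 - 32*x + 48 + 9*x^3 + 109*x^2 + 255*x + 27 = 9*x^3 + 93*x^2 + 219*x + 63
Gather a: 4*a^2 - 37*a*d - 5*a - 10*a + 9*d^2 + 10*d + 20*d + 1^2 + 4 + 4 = 4*a^2 + a*(-37*d - 15) + 9*d^2 + 30*d + 9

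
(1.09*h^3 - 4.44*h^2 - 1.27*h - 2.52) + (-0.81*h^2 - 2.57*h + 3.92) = 1.09*h^3 - 5.25*h^2 - 3.84*h + 1.4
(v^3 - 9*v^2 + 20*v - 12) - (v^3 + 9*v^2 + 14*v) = -18*v^2 + 6*v - 12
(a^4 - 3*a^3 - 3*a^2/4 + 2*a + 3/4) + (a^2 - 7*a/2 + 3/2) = a^4 - 3*a^3 + a^2/4 - 3*a/2 + 9/4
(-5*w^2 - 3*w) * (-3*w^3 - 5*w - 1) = 15*w^5 + 9*w^4 + 25*w^3 + 20*w^2 + 3*w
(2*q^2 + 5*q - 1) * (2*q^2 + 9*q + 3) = 4*q^4 + 28*q^3 + 49*q^2 + 6*q - 3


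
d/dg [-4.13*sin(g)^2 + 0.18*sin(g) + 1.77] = (0.18 - 8.26*sin(g))*cos(g)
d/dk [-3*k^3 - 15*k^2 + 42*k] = -9*k^2 - 30*k + 42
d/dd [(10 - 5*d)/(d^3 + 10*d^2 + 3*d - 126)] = 10*(d^3 + 2*d^2 - 20*d + 60)/(d^6 + 20*d^5 + 106*d^4 - 192*d^3 - 2511*d^2 - 756*d + 15876)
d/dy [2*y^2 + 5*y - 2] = 4*y + 5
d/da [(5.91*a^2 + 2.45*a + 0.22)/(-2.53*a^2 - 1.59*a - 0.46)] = (-3.1984*a^2 - 4.324*a - 0.7772)/(6.4009*a^4 + 8.0454*a^3 + 4.8557*a^2 + 1.4628*a + 0.2116)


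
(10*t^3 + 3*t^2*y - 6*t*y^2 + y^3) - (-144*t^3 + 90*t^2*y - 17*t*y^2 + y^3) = 154*t^3 - 87*t^2*y + 11*t*y^2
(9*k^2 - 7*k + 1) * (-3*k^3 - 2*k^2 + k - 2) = -27*k^5 + 3*k^4 + 20*k^3 - 27*k^2 + 15*k - 2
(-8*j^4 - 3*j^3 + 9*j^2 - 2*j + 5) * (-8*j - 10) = 64*j^5 + 104*j^4 - 42*j^3 - 74*j^2 - 20*j - 50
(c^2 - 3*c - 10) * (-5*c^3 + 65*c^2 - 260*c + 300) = -5*c^5 + 80*c^4 - 405*c^3 + 430*c^2 + 1700*c - 3000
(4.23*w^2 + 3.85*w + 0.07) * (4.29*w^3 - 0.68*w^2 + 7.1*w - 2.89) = 18.1467*w^5 + 13.6401*w^4 + 27.7153*w^3 + 15.0627*w^2 - 10.6295*w - 0.2023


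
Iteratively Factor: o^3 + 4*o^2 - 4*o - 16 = (o + 2)*(o^2 + 2*o - 8) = (o - 2)*(o + 2)*(o + 4)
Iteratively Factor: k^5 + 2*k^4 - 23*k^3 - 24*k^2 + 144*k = (k)*(k^4 + 2*k^3 - 23*k^2 - 24*k + 144) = k*(k - 3)*(k^3 + 5*k^2 - 8*k - 48) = k*(k - 3)*(k + 4)*(k^2 + k - 12) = k*(k - 3)^2*(k + 4)*(k + 4)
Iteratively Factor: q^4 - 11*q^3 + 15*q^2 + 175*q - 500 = (q - 5)*(q^3 - 6*q^2 - 15*q + 100) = (q - 5)*(q + 4)*(q^2 - 10*q + 25) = (q - 5)^2*(q + 4)*(q - 5)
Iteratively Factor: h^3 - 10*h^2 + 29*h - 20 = (h - 4)*(h^2 - 6*h + 5) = (h - 5)*(h - 4)*(h - 1)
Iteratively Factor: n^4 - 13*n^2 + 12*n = (n)*(n^3 - 13*n + 12) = n*(n - 1)*(n^2 + n - 12) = n*(n - 3)*(n - 1)*(n + 4)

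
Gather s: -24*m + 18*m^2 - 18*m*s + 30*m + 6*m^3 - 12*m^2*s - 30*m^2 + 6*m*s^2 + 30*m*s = 6*m^3 - 12*m^2 + 6*m*s^2 + 6*m + s*(-12*m^2 + 12*m)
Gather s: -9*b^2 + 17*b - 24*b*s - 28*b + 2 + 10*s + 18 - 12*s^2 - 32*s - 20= -9*b^2 - 11*b - 12*s^2 + s*(-24*b - 22)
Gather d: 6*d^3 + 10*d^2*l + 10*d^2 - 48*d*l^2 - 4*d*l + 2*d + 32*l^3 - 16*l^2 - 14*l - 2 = 6*d^3 + d^2*(10*l + 10) + d*(-48*l^2 - 4*l + 2) + 32*l^3 - 16*l^2 - 14*l - 2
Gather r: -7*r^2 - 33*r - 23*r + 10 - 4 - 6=-7*r^2 - 56*r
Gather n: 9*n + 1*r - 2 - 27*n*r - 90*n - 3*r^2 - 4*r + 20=n*(-27*r - 81) - 3*r^2 - 3*r + 18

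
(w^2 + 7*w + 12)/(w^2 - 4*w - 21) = (w + 4)/(w - 7)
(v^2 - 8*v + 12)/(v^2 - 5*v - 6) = (v - 2)/(v + 1)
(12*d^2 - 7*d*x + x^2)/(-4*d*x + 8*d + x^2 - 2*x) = (-3*d + x)/(x - 2)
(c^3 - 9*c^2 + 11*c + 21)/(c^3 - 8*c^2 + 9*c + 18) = (c - 7)/(c - 6)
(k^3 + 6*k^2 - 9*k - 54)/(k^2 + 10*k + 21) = (k^2 + 3*k - 18)/(k + 7)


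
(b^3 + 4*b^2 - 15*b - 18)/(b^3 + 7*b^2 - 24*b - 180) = (b^2 - 2*b - 3)/(b^2 + b - 30)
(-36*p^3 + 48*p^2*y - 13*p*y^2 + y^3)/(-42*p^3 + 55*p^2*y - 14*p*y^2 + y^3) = (-6*p + y)/(-7*p + y)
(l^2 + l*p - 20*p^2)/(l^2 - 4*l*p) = (l + 5*p)/l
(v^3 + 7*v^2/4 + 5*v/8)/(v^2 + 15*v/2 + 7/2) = v*(4*v + 5)/(4*(v + 7))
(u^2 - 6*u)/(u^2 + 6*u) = (u - 6)/(u + 6)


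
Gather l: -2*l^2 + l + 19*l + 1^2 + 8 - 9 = -2*l^2 + 20*l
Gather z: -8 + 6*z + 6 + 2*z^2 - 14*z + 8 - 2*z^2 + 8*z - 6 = 0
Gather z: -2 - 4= -6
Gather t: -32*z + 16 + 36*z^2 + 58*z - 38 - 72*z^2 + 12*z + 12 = -36*z^2 + 38*z - 10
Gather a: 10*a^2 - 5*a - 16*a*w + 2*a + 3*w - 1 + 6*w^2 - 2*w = 10*a^2 + a*(-16*w - 3) + 6*w^2 + w - 1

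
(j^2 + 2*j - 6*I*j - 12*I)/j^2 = (j^2 + j*(2 - 6*I) - 12*I)/j^2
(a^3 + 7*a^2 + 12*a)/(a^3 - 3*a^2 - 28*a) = (a + 3)/(a - 7)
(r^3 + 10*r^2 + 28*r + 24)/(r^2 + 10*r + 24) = (r^2 + 4*r + 4)/(r + 4)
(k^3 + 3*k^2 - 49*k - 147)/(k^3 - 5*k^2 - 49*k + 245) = (k + 3)/(k - 5)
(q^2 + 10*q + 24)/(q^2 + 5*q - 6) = (q + 4)/(q - 1)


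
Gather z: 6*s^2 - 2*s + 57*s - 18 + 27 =6*s^2 + 55*s + 9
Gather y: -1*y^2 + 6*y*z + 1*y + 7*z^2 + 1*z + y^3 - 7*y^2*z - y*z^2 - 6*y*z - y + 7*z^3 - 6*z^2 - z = y^3 + y^2*(-7*z - 1) - y*z^2 + 7*z^3 + z^2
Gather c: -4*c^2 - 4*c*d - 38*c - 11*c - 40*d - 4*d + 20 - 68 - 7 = -4*c^2 + c*(-4*d - 49) - 44*d - 55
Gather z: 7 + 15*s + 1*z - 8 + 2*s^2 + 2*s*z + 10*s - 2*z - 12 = 2*s^2 + 25*s + z*(2*s - 1) - 13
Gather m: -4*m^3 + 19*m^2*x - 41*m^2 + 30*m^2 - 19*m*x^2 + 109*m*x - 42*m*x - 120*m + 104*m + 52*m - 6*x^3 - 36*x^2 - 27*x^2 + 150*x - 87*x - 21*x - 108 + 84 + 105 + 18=-4*m^3 + m^2*(19*x - 11) + m*(-19*x^2 + 67*x + 36) - 6*x^3 - 63*x^2 + 42*x + 99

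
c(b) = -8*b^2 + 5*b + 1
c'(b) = 5 - 16*b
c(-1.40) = -21.68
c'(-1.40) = 27.40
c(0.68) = 0.70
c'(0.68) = -5.88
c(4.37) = -129.93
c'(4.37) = -64.92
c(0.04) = 1.19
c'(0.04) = 4.36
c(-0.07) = 0.61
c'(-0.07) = 6.12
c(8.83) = -578.60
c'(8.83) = -136.28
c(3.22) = -65.85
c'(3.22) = -46.52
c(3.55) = -82.07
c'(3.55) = -51.80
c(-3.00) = -86.00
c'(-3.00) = 53.00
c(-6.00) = -317.00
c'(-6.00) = 101.00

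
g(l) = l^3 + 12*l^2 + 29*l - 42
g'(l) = 3*l^2 + 24*l + 29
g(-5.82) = -1.45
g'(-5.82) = -9.06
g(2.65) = 137.73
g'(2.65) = 113.67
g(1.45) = 28.33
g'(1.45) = 70.11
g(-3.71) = -35.49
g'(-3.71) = -18.75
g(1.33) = 20.15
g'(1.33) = 66.23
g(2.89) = 166.17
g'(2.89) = 123.42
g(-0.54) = -54.32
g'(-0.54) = 16.91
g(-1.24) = -61.42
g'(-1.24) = 3.85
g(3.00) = 180.00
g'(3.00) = 128.00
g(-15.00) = -1152.00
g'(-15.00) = 344.00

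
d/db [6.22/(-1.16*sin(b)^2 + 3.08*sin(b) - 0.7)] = (14.4304*sin(b) - 19.1576)*cos(b)/(1.16*sin(b)^2 - 3.08*sin(b) + 0.7)^2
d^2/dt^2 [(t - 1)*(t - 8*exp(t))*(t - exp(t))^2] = -10*t^3*exp(t) + 68*t^2*exp(2*t) - 50*t^2*exp(t) + 12*t^2 - 72*t*exp(3*t) + 68*t*exp(2*t) - 20*t*exp(t) - 6*t + 24*exp(3*t) - 34*exp(2*t) + 20*exp(t)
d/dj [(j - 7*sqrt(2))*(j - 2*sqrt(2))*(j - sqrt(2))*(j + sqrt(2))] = 4*j^3 - 27*sqrt(2)*j^2 + 52*j + 18*sqrt(2)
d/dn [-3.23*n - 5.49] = -3.23000000000000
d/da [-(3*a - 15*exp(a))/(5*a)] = 3*(a - 1)*exp(a)/a^2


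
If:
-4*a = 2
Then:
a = -1/2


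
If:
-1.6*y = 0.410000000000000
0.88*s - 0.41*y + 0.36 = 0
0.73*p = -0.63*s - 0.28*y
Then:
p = 0.55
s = -0.53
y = -0.26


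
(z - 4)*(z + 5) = z^2 + z - 20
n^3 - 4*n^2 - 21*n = n*(n - 7)*(n + 3)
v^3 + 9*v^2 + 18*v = v*(v + 3)*(v + 6)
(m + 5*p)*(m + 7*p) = m^2 + 12*m*p + 35*p^2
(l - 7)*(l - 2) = l^2 - 9*l + 14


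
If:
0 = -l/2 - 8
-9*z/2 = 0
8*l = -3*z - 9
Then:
No Solution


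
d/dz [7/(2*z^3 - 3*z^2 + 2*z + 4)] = 14*(-3*z^2 + 3*z - 1)/(2*z^3 - 3*z^2 + 2*z + 4)^2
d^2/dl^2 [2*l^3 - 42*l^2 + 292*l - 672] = 12*l - 84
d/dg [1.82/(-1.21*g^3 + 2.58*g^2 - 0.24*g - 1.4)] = (6.6066*g^2 - 9.3912*g + 0.4368)/(1.21*g^3 - 2.58*g^2 + 0.24*g + 1.4)^2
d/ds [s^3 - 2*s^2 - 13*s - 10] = 3*s^2 - 4*s - 13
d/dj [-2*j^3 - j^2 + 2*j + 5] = -6*j^2 - 2*j + 2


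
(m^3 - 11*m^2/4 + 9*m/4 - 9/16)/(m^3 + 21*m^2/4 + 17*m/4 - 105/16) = (4*m^2 - 8*m + 3)/(4*m^2 + 24*m + 35)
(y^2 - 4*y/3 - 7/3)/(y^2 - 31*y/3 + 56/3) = (y + 1)/(y - 8)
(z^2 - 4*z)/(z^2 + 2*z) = (z - 4)/(z + 2)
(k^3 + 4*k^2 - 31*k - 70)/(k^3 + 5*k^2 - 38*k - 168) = (k^2 - 3*k - 10)/(k^2 - 2*k - 24)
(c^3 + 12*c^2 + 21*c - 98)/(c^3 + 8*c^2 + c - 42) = (c + 7)/(c + 3)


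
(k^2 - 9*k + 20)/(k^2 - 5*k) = (k - 4)/k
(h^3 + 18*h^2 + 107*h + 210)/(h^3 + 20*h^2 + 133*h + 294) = (h + 5)/(h + 7)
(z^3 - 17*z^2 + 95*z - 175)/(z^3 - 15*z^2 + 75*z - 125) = (z - 7)/(z - 5)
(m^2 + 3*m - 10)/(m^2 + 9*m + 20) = (m - 2)/(m + 4)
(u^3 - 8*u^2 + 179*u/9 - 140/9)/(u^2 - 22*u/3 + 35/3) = (3*u^2 - 17*u + 20)/(3*(u - 5))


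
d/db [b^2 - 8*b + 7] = 2*b - 8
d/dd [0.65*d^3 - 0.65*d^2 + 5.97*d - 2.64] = 1.95*d^2 - 1.3*d + 5.97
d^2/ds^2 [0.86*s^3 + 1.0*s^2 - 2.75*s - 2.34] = 5.16*s + 2.0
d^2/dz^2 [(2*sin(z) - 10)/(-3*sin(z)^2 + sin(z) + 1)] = 2*(-9*sin(z)^5 + 177*sin(z)^4 - 45*sin(z)^3 - 204*sin(z)^2 + 102*sin(z) - 42)/(-3*sin(z)^2 + sin(z) + 1)^3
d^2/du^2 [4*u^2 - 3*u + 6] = 8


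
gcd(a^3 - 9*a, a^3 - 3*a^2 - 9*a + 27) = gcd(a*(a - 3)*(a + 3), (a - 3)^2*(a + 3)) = a^2 - 9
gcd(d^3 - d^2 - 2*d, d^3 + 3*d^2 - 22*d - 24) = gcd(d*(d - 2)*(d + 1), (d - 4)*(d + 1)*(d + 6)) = d + 1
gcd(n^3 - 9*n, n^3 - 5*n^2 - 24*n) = n^2 + 3*n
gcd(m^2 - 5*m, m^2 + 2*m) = m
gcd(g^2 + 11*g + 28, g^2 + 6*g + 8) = g + 4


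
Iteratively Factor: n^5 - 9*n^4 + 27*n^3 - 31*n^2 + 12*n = (n - 3)*(n^4 - 6*n^3 + 9*n^2 - 4*n) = n*(n - 3)*(n^3 - 6*n^2 + 9*n - 4) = n*(n - 3)*(n - 1)*(n^2 - 5*n + 4) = n*(n - 4)*(n - 3)*(n - 1)*(n - 1)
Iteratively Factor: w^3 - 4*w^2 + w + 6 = (w - 2)*(w^2 - 2*w - 3) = (w - 2)*(w + 1)*(w - 3)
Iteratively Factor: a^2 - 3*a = (a)*(a - 3)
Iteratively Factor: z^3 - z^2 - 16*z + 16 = (z - 4)*(z^2 + 3*z - 4) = (z - 4)*(z + 4)*(z - 1)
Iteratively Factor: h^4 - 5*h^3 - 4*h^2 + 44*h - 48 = (h - 2)*(h^3 - 3*h^2 - 10*h + 24) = (h - 4)*(h - 2)*(h^2 + h - 6) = (h - 4)*(h - 2)^2*(h + 3)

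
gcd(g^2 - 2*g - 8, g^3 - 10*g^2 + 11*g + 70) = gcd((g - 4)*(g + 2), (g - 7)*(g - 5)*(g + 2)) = g + 2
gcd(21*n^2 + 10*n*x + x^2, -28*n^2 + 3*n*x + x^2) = 7*n + x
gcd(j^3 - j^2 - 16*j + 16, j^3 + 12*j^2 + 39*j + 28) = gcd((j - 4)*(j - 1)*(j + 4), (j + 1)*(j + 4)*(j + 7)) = j + 4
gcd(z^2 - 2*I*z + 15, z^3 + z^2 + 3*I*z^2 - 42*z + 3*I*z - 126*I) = z + 3*I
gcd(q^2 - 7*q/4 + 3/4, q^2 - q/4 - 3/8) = q - 3/4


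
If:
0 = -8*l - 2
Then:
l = -1/4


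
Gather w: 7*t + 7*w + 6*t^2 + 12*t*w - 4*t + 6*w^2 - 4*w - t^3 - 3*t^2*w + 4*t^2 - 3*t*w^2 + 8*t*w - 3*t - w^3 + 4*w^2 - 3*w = -t^3 + 10*t^2 - w^3 + w^2*(10 - 3*t) + w*(-3*t^2 + 20*t)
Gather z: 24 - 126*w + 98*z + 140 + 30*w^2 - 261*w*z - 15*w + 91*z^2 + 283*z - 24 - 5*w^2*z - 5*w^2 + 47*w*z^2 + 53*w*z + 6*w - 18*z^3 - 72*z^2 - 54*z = 25*w^2 - 135*w - 18*z^3 + z^2*(47*w + 19) + z*(-5*w^2 - 208*w + 327) + 140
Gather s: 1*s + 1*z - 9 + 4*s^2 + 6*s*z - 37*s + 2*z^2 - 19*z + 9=4*s^2 + s*(6*z - 36) + 2*z^2 - 18*z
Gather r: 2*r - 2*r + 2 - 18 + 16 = 0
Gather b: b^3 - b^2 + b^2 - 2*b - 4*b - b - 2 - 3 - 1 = b^3 - 7*b - 6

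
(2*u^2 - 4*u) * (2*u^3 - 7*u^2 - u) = 4*u^5 - 22*u^4 + 26*u^3 + 4*u^2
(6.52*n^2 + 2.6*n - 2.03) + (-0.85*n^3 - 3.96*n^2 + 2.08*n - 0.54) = -0.85*n^3 + 2.56*n^2 + 4.68*n - 2.57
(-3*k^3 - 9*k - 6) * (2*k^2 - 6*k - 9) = -6*k^5 + 18*k^4 + 9*k^3 + 42*k^2 + 117*k + 54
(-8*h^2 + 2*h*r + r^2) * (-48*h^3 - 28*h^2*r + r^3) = 384*h^5 + 128*h^4*r - 104*h^3*r^2 - 36*h^2*r^3 + 2*h*r^4 + r^5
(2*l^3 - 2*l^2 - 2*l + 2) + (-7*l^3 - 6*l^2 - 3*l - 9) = -5*l^3 - 8*l^2 - 5*l - 7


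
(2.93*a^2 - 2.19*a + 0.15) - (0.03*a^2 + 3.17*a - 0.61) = 2.9*a^2 - 5.36*a + 0.76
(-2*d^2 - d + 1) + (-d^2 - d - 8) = -3*d^2 - 2*d - 7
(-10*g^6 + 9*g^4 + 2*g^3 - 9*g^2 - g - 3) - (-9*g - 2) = -10*g^6 + 9*g^4 + 2*g^3 - 9*g^2 + 8*g - 1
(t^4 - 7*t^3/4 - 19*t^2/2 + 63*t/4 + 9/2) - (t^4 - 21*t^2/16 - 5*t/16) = -7*t^3/4 - 131*t^2/16 + 257*t/16 + 9/2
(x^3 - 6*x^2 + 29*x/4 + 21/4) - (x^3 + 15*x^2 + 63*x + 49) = -21*x^2 - 223*x/4 - 175/4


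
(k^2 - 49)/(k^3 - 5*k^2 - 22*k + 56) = (k + 7)/(k^2 + 2*k - 8)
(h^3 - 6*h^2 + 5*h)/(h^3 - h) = (h - 5)/(h + 1)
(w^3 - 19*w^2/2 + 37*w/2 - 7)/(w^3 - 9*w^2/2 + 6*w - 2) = (w - 7)/(w - 2)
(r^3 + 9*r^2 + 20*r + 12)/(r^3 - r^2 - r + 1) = (r^2 + 8*r + 12)/(r^2 - 2*r + 1)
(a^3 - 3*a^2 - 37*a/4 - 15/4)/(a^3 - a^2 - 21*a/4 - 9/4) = (a - 5)/(a - 3)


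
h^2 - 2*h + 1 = (h - 1)^2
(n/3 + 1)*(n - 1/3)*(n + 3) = n^3/3 + 17*n^2/9 + 7*n/3 - 1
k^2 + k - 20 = (k - 4)*(k + 5)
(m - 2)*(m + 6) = m^2 + 4*m - 12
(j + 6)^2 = j^2 + 12*j + 36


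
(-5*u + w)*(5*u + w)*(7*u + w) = -175*u^3 - 25*u^2*w + 7*u*w^2 + w^3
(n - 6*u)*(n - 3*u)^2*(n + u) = n^4 - 11*n^3*u + 33*n^2*u^2 - 9*n*u^3 - 54*u^4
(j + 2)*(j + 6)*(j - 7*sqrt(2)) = j^3 - 7*sqrt(2)*j^2 + 8*j^2 - 56*sqrt(2)*j + 12*j - 84*sqrt(2)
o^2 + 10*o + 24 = (o + 4)*(o + 6)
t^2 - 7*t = t*(t - 7)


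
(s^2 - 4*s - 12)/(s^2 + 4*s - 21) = (s^2 - 4*s - 12)/(s^2 + 4*s - 21)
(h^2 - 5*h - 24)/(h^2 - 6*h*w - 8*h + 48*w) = (-h - 3)/(-h + 6*w)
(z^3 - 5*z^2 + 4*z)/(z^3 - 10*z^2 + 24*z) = (z - 1)/(z - 6)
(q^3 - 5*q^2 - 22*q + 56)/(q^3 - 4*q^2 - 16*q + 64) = (q^2 - 9*q + 14)/(q^2 - 8*q + 16)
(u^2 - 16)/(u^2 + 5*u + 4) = (u - 4)/(u + 1)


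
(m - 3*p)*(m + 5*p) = m^2 + 2*m*p - 15*p^2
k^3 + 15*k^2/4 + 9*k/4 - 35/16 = (k - 1/2)*(k + 7/4)*(k + 5/2)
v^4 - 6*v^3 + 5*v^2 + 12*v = v*(v - 4)*(v - 3)*(v + 1)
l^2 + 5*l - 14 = (l - 2)*(l + 7)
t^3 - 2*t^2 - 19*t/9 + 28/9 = (t - 7/3)*(t - 1)*(t + 4/3)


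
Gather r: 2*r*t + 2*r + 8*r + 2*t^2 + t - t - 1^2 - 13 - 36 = r*(2*t + 10) + 2*t^2 - 50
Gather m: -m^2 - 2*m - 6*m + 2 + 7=-m^2 - 8*m + 9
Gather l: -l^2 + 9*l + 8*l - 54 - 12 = -l^2 + 17*l - 66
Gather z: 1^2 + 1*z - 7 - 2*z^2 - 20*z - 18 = -2*z^2 - 19*z - 24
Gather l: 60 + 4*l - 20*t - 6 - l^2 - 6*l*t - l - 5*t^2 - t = -l^2 + l*(3 - 6*t) - 5*t^2 - 21*t + 54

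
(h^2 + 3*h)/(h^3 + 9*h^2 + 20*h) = (h + 3)/(h^2 + 9*h + 20)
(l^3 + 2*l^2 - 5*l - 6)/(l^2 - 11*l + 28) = (l^3 + 2*l^2 - 5*l - 6)/(l^2 - 11*l + 28)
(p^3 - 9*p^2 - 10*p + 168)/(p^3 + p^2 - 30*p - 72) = (p - 7)/(p + 3)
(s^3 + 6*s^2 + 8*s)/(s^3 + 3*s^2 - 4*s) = (s + 2)/(s - 1)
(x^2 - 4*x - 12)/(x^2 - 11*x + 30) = (x + 2)/(x - 5)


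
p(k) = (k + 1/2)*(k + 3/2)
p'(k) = 2*k + 2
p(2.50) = 12.00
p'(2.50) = 7.00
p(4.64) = 31.56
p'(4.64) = 11.28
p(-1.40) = -0.09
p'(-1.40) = -0.80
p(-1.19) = -0.21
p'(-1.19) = -0.38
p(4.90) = 34.56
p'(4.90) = 11.80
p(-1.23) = -0.20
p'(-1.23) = -0.46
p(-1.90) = 0.56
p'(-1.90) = -1.80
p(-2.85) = 3.17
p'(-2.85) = -3.70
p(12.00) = 168.75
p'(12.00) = 26.00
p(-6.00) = 24.75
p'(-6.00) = -10.00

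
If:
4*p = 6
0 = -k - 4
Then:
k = -4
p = 3/2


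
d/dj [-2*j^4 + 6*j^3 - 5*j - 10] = -8*j^3 + 18*j^2 - 5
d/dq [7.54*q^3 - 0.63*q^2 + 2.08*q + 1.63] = 22.62*q^2 - 1.26*q + 2.08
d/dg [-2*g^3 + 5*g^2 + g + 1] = -6*g^2 + 10*g + 1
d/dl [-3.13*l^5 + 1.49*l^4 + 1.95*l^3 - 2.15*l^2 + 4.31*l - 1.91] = -15.65*l^4 + 5.96*l^3 + 5.85*l^2 - 4.3*l + 4.31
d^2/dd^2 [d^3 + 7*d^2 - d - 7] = 6*d + 14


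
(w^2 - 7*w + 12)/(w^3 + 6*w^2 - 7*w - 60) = (w - 4)/(w^2 + 9*w + 20)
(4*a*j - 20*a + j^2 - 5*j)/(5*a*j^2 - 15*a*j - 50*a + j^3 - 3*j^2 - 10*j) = (4*a + j)/(5*a*j + 10*a + j^2 + 2*j)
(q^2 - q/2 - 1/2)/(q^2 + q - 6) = (q^2 - q/2 - 1/2)/(q^2 + q - 6)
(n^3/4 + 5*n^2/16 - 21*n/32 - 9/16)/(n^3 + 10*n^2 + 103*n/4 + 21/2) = (8*n^3 + 10*n^2 - 21*n - 18)/(8*(4*n^3 + 40*n^2 + 103*n + 42))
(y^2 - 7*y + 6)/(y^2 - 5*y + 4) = (y - 6)/(y - 4)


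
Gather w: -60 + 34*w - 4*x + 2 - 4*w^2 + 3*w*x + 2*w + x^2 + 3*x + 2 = -4*w^2 + w*(3*x + 36) + x^2 - x - 56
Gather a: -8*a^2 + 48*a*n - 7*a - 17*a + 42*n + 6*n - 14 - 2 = -8*a^2 + a*(48*n - 24) + 48*n - 16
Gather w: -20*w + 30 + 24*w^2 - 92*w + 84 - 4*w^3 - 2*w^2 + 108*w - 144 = -4*w^3 + 22*w^2 - 4*w - 30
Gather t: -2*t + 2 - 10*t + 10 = 12 - 12*t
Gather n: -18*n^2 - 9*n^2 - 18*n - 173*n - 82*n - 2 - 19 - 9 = -27*n^2 - 273*n - 30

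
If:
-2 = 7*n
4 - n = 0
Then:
No Solution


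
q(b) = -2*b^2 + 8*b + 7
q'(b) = 8 - 4*b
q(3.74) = 8.94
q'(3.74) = -6.96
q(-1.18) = -5.22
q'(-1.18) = 12.72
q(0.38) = 9.75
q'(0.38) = 6.48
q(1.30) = 14.02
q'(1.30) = 2.80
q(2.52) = 14.46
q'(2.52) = -2.08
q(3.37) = 11.25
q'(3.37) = -5.48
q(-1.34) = -7.31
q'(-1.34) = 13.36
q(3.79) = 8.59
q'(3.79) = -7.16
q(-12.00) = -377.00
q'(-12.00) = 56.00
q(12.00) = -185.00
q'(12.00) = -40.00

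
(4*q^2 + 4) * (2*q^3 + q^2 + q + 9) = 8*q^5 + 4*q^4 + 12*q^3 + 40*q^2 + 4*q + 36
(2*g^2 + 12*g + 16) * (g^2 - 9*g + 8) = 2*g^4 - 6*g^3 - 76*g^2 - 48*g + 128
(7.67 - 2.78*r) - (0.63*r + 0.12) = 7.55 - 3.41*r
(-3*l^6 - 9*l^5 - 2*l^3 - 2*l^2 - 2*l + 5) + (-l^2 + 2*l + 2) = -3*l^6 - 9*l^5 - 2*l^3 - 3*l^2 + 7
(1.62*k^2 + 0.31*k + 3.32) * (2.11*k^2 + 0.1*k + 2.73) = 3.4182*k^4 + 0.8161*k^3 + 11.4588*k^2 + 1.1783*k + 9.0636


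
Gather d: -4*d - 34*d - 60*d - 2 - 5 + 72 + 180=245 - 98*d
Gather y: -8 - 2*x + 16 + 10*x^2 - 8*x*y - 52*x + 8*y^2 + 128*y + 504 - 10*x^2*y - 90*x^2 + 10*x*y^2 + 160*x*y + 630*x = -80*x^2 + 576*x + y^2*(10*x + 8) + y*(-10*x^2 + 152*x + 128) + 512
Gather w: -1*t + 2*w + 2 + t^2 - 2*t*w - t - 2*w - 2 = t^2 - 2*t*w - 2*t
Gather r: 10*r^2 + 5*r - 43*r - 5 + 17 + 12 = 10*r^2 - 38*r + 24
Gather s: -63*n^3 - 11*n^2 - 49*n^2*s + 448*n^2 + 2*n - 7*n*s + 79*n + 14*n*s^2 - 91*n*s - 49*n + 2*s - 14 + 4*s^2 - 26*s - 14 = -63*n^3 + 437*n^2 + 32*n + s^2*(14*n + 4) + s*(-49*n^2 - 98*n - 24) - 28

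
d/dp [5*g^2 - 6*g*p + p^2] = -6*g + 2*p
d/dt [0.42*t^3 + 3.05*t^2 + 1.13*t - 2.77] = 1.26*t^2 + 6.1*t + 1.13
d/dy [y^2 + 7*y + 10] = 2*y + 7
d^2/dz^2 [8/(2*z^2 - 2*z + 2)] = 8*(-z^2 + z + (2*z - 1)^2 - 1)/(z^2 - z + 1)^3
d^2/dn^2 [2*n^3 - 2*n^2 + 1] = 12*n - 4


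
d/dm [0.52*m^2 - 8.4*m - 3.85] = 1.04*m - 8.4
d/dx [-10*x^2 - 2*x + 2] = -20*x - 2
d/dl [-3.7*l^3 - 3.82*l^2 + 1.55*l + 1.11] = -11.1*l^2 - 7.64*l + 1.55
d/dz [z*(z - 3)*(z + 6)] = 3*z^2 + 6*z - 18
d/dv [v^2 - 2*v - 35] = 2*v - 2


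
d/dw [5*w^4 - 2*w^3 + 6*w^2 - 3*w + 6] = 20*w^3 - 6*w^2 + 12*w - 3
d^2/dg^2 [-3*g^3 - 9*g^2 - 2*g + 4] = -18*g - 18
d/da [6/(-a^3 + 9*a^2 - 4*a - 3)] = 6*(3*a^2 - 18*a + 4)/(a^3 - 9*a^2 + 4*a + 3)^2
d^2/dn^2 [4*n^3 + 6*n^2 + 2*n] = 24*n + 12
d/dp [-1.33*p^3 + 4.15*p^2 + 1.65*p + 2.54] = -3.99*p^2 + 8.3*p + 1.65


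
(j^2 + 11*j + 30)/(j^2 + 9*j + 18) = (j + 5)/(j + 3)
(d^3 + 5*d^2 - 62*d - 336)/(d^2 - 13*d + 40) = (d^2 + 13*d + 42)/(d - 5)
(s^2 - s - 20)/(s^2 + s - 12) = (s - 5)/(s - 3)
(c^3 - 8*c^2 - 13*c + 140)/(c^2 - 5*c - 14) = (c^2 - c - 20)/(c + 2)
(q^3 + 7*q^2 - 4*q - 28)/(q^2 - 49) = (q^2 - 4)/(q - 7)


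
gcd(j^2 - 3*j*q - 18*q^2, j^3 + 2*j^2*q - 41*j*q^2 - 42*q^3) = -j + 6*q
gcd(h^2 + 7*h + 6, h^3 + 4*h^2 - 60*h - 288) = h + 6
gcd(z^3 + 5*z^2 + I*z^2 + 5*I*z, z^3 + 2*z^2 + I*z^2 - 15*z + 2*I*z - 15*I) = z^2 + z*(5 + I) + 5*I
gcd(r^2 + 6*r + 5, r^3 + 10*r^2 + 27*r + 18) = r + 1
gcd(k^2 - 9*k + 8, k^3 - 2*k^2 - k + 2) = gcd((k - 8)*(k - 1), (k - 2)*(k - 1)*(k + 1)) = k - 1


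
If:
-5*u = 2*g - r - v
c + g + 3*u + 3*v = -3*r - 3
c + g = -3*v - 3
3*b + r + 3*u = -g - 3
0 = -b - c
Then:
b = v/5 - 3/5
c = 3/5 - v/5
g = -14*v/5 - 18/5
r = -11*v/10 - 6/5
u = 11*v/10 + 6/5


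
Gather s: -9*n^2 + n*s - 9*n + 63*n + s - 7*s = -9*n^2 + 54*n + s*(n - 6)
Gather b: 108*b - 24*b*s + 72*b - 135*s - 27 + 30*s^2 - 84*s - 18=b*(180 - 24*s) + 30*s^2 - 219*s - 45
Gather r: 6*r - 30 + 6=6*r - 24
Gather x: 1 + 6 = 7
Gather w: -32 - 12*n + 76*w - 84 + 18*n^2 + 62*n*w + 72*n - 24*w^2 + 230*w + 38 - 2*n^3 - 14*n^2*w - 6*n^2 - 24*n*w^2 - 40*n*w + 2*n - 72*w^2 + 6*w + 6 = -2*n^3 + 12*n^2 + 62*n + w^2*(-24*n - 96) + w*(-14*n^2 + 22*n + 312) - 72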